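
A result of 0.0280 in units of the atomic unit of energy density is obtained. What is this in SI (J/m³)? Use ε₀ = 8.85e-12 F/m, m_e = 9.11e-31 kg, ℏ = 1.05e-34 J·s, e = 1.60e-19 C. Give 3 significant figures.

8.44e11 J/m³

One atomic unit of energy density: u_au = E_h/a₀³ = m_e⁴e¹⁰/((4πε₀)⁵ℏ⁸) = 3.01e13 J/m³.
0.0280 × 3.01e13 J/m³ = 8.44e11 J/m³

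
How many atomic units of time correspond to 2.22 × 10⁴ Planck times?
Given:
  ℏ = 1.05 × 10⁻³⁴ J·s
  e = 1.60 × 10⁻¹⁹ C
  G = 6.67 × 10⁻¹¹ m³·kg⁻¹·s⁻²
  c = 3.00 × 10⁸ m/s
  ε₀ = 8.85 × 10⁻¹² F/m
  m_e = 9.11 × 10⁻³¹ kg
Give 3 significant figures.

Planck time: t_P = √(ℏG/c⁵) = 5.37 × 10⁻⁴⁴ s
atomic unit of time: τ_au = (4πε₀)²ℏ³/(m_e e⁴) = 2.40 × 10⁻¹⁷ s
2.22 × 10⁴ × 5.37 × 10⁻⁴⁴ / 2.40 × 10⁻¹⁷ = 4.97 × 10⁻²³

4.97 × 10⁻²³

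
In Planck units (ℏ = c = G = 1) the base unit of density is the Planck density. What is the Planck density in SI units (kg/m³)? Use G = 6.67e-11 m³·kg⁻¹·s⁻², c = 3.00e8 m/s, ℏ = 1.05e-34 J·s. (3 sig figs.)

ρ_P = c⁵/(ℏG²)
  = 2.43e42 / 4.67e-55
  = 5.20e96 kg/m³

5.20e96 kg/m³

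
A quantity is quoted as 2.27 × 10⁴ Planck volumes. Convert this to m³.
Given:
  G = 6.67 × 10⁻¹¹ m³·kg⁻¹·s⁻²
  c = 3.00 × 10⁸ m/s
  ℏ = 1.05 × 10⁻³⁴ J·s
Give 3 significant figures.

9.48 × 10⁻¹⁰¹ m³

One Planck volume: V_P = (ℏG/c³)^(3/2) = 4.18 × 10⁻¹⁰⁵ m³.
2.27 × 10⁴ × 4.18 × 10⁻¹⁰⁵ m³ = 9.48 × 10⁻¹⁰¹ m³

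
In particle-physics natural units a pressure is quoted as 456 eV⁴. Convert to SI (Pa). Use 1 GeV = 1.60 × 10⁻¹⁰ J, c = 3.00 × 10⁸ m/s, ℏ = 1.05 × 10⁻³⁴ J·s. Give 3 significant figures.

Pressure is [E]/[L]³ = [E]⁴/(ℏc)³.
1 GeV⁴ → 1/(ℏc)³ × (1 GeV in J)⁴ = 2.10 × 10³⁷ Pa.
Convert the energy scale: 456 eV⁴ = 4.56 × 10⁻³⁴ GeV⁴.
Result: 4.56 × 10⁻³⁴ × 2.10 × 10³⁷ = 9.56 × 10³ Pa.

9.56 × 10³ Pa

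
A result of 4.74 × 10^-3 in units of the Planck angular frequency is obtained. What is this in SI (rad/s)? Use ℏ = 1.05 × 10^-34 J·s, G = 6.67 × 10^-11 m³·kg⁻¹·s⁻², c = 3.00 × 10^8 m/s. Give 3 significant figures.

One Planck angular frequency: ω_P = √(c⁵/(ℏG)) = 1.86 × 10^43 rad/s.
4.74 × 10^-3 × 1.86 × 10^43 rad/s = 8.83 × 10^40 rad/s

8.83 × 10^40 rad/s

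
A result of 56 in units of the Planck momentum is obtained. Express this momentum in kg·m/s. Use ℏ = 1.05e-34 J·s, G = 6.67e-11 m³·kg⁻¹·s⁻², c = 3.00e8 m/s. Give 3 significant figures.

One Planck momentum: p_P = √(ℏc³/G) = 6.52 kg·m/s.
56 × 6.52 kg·m/s = 365 kg·m/s

365 kg·m/s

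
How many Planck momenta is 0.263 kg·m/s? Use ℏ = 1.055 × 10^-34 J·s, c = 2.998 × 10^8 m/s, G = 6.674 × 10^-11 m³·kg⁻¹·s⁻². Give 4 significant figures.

0.04030

Planck momentum: p_P = √(ℏc³/G) = 6.527 kg·m/s.
0.263 / 6.527 = 0.04030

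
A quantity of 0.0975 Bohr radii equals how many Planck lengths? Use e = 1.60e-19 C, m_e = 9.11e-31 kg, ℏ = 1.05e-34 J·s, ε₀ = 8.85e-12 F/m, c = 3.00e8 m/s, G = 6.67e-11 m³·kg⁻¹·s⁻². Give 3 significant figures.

3.18e23

Bohr radius: a₀ = 4πε₀ℏ²/(m_e e²) = 5.26e-11 m
Planck length: ℓ_P = √(ℏG/c³) = 1.61e-35 m
0.0975 × 5.26e-11 / 1.61e-35 = 3.18e23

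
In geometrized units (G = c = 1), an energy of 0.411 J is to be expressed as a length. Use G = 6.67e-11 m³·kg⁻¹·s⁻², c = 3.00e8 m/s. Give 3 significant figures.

3.38e-45 m

Energy → length via G/c⁴.
0.411 J × (G/c⁴) = 3.38e-45 m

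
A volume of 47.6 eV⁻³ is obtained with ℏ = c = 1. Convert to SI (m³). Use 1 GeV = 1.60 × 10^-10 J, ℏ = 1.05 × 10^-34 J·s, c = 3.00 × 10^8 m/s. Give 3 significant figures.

Volume is [L]³ = [E]⁻³·(ℏc)³.
1 GeV⁻³ → (ℏc)³ × (1 GeV in J)⁻³ = 7.63 × 10^-48 m³.
Convert the energy scale: 47.6 eV⁻³ = 4.76 × 10^28 GeV⁻³.
Result: 4.76 × 10^28 × 7.63 × 10^-48 = 3.63 × 10^-19 m³.

3.63 × 10^-19 m³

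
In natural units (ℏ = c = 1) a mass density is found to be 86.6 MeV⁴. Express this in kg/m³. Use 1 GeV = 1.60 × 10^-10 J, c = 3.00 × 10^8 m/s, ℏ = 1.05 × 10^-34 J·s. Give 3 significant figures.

Mass density is [E]/(c²[L]³) = [E]⁴/(ℏ³c⁵).
1 GeV⁴ → 1/(ℏ³c⁵) × (1 GeV in J)⁴ = 2.33 × 10^20 kg/m³.
Convert the energy scale: 86.6 MeV⁴ = 8.66 × 10^-11 GeV⁴.
Result: 8.66 × 10^-11 × 2.33 × 10^20 = 2.02 × 10^10 kg/m³.

2.02 × 10^10 kg/m³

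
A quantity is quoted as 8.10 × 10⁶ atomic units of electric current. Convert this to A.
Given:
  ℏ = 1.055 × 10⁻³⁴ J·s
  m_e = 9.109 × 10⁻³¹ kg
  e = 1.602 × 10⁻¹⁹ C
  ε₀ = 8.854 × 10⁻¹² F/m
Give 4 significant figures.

5.356 × 10⁴ A

One atomic unit of electric current: I_au = e E_h/ℏ = m_e e⁵/((4πε₀)²ℏ³) = 6.612 × 10⁻³ A.
8.10 × 10⁶ × 6.612 × 10⁻³ A = 5.356 × 10⁴ A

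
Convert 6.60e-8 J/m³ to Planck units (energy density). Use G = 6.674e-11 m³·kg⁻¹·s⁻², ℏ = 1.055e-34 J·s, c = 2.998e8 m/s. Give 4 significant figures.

1.425e-121

Planck energy density: u_P = c⁷/(ℏG²) = 4.632e113 J/m³.
6.60e-8 / 4.632e113 = 1.425e-121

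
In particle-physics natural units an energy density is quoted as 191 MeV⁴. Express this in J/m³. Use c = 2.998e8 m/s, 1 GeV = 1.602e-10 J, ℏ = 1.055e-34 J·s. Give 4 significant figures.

[E]/[L]³ = [E]⁴/(ℏc)³; restore (ℏc)⁻³.
1 GeV⁴ → 1/(ℏc)³ × (1 GeV in J)⁴ = 2.082e37 J/m³.
Convert the energy scale: 191 MeV⁴ = 1.91e-10 GeV⁴.
Result: 1.91e-10 × 2.082e37 = 3.976e27 J/m³.

3.976e27 J/m³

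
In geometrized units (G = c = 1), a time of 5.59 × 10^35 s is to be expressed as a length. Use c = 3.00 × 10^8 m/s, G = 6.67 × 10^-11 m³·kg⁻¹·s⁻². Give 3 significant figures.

1.68 × 10^44 m

Time → length via c.
5.59 × 10^35 s × (c) = 1.68 × 10^44 m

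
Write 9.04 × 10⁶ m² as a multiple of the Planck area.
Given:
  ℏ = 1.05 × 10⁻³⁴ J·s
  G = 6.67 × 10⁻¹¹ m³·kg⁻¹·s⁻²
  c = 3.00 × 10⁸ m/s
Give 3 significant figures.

Planck area: A_P = ℏG/c³ = 2.59 × 10⁻⁷⁰ m².
9.04 × 10⁶ / 2.59 × 10⁻⁷⁰ = 3.49 × 10⁷⁶

3.49 × 10⁷⁶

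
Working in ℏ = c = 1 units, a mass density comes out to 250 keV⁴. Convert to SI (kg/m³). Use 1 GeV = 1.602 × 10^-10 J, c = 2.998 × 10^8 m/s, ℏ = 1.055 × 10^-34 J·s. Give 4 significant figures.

Mass density is [E]/(c²[L]³) = [E]⁴/(ℏ³c⁵).
1 GeV⁴ → 1/(ℏ³c⁵) × (1 GeV in J)⁴ = 2.316 × 10^20 kg/m³.
Convert the energy scale: 250 keV⁴ = 2.50 × 10^-22 GeV⁴.
Result: 2.50 × 10^-22 × 2.316 × 10^20 = 0.05790 kg/m³.

0.05790 kg/m³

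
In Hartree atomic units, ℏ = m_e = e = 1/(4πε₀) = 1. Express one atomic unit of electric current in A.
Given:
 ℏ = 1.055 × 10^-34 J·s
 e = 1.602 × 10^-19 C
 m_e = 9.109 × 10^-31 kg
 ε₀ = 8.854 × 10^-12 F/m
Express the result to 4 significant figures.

6.612 × 10^-3 A

From ℏ = m_e = e = 1/(4πε₀) = 1 the current scale is I_au = e E_h/ℏ = m_e e⁵/((4πε₀)²ℏ³).
E_h = 4.354 × 10^-18 J
e·E_h/ℏ = 6.612 × 10^-3 A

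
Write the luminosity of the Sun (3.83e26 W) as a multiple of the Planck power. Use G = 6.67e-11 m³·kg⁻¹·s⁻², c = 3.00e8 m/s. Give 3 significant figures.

Planck power: P_P = c⁵/G = 3.64e52 W.
3.83e26 / 3.64e52 = 1.05e-26

1.05e-26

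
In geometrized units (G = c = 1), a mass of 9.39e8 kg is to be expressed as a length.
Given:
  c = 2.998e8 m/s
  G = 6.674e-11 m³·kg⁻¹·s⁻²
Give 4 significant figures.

In G = c = 1 units mass has dimensions of length; the conversion factor is G/c².
9.39e8 kg × (G/c²) = 6.973e-19 m

6.973e-19 m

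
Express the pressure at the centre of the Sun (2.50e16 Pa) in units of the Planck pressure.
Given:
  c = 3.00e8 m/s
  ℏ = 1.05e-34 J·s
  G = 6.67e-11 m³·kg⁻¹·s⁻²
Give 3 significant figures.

5.34e-98

Planck pressure: p_P = c⁷/(ℏG²) = 4.68e113 Pa.
2.50e16 / 4.68e113 = 5.34e-98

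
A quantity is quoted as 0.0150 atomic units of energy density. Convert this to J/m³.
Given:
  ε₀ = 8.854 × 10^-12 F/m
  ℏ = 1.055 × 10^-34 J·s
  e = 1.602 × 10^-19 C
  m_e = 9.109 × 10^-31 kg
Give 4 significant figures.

4.394 × 10^11 J/m³

One atomic unit of energy density: u_au = E_h/a₀³ = m_e⁴e¹⁰/((4πε₀)⁵ℏ⁸) = 2.929 × 10^13 J/m³.
0.0150 × 2.929 × 10^13 J/m³ = 4.394 × 10^11 J/m³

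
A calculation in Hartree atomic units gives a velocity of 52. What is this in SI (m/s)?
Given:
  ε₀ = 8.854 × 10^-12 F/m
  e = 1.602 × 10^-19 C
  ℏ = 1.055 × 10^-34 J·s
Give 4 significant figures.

1.137 × 10^8 m/s

One atomic unit of velocity: v_au = e²/(4πε₀ℏ) = 2.186 × 10^6 m/s.
52 × 2.186 × 10^6 m/s = 1.137 × 10^8 m/s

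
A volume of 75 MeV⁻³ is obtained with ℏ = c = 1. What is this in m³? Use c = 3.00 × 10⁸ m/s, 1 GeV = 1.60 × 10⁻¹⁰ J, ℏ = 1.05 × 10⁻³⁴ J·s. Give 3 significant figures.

Volume is [L]³ = [E]⁻³·(ℏc)³.
1 GeV⁻³ → (ℏc)³ × (1 GeV in J)⁻³ = 7.63 × 10⁻⁴⁸ m³.
Convert the energy scale: 75 MeV⁻³ = 7.50 × 10¹⁰ GeV⁻³.
Result: 7.50 × 10¹⁰ × 7.63 × 10⁻⁴⁸ = 5.72 × 10⁻³⁷ m³.

5.72 × 10⁻³⁷ m³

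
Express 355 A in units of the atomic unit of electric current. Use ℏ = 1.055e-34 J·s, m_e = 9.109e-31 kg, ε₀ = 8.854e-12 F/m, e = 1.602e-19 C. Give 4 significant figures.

atomic unit of electric current: I_au = e E_h/ℏ = m_e e⁵/((4πε₀)²ℏ³) = 6.612e-3 A.
355 / 6.612e-3 = 5.369e4

5.369e4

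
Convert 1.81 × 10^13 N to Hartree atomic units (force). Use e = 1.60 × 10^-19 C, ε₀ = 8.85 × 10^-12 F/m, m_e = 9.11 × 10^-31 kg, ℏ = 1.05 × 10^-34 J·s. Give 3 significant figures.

atomic unit of force: F_au = E_h/a₀ = m_e²e⁶/((4πε₀)³ℏ⁴) = 8.33 × 10^-8 N.
1.81 × 10^13 / 8.33 × 10^-8 = 2.17 × 10^20

2.17 × 10^20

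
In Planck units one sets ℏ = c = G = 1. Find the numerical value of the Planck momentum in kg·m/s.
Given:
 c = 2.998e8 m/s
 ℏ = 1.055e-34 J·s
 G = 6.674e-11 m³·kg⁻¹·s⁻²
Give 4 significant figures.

6.527 kg·m/s

p_P = √(ℏc³/G)
  = √(42.60)
  = 6.527 kg·m/s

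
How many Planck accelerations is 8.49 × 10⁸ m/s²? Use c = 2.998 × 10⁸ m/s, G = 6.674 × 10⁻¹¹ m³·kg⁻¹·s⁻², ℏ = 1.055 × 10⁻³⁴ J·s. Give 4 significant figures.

Planck acceleration: a_P = √(c⁷/(ℏG)) = 5.560 × 10⁵¹ m/s².
8.49 × 10⁸ / 5.560 × 10⁵¹ = 1.527 × 10⁻⁴³

1.527 × 10⁻⁴³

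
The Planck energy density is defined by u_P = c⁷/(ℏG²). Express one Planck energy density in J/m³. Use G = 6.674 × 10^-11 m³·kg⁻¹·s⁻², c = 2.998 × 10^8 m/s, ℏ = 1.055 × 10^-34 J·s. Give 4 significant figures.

4.632 × 10^113 J/m³

u_P = c⁷/(ℏG²)
  = 2.177 × 10^59 / 4.699 × 10^-55
  = 4.632 × 10^113 J/m³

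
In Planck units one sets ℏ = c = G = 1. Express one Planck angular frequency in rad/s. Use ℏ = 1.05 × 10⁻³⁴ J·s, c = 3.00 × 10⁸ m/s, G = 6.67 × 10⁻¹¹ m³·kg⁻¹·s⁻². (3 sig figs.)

ω_P = √(c⁵/(ℏG))
  = √(3.47 × 10⁸⁶)
  = 1.86 × 10⁴³ rad/s

1.86 × 10⁴³ rad/s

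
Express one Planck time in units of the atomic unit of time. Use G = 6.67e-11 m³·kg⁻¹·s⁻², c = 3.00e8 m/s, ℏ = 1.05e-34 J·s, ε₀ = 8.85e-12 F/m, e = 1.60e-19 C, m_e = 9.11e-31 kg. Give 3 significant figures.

Planck time: t_P = √(ℏG/c⁵) = 5.37e-44 s
atomic unit of time: τ_au = (4πε₀)²ℏ³/(m_e e⁴) = 2.40e-17 s
ratio = 5.37e-44 / 2.40e-17 = 2.24e-27

2.24e-27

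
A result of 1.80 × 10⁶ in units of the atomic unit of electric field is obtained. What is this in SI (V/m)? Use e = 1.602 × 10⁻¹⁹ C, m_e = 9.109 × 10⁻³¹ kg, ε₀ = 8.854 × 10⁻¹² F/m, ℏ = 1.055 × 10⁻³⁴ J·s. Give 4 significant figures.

One atomic unit of electric field: E_au = E_h/(e a₀) = m_e²e⁵/((4πε₀)³ℏ⁴) = 5.131 × 10¹¹ V/m.
1.80 × 10⁶ × 5.131 × 10¹¹ V/m = 9.236 × 10¹⁷ V/m

9.236 × 10¹⁷ V/m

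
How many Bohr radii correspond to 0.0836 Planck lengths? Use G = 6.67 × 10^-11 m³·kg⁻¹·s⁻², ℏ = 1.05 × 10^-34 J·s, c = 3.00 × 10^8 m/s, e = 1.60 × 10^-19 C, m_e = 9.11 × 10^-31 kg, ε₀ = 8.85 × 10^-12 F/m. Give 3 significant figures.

Planck length: ℓ_P = √(ℏG/c³) = 1.61 × 10^-35 m
Bohr radius: a₀ = 4πε₀ℏ²/(m_e e²) = 5.26 × 10^-11 m
0.0836 × 1.61 × 10^-35 / 5.26 × 10^-11 = 2.56 × 10^-26

2.56 × 10^-26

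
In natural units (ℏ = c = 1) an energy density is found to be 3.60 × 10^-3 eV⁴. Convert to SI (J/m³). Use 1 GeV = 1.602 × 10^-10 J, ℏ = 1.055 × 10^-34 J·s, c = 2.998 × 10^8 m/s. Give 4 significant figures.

0.07494 J/m³

[E]/[L]³ = [E]⁴/(ℏc)³; restore (ℏc)⁻³.
1 GeV⁴ → 1/(ℏc)³ × (1 GeV in J)⁴ = 2.082 × 10^37 J/m³.
Convert the energy scale: 3.60 × 10^-3 eV⁴ = 3.60 × 10^-39 GeV⁴.
Result: 3.60 × 10^-39 × 2.082 × 10^37 = 0.07494 J/m³.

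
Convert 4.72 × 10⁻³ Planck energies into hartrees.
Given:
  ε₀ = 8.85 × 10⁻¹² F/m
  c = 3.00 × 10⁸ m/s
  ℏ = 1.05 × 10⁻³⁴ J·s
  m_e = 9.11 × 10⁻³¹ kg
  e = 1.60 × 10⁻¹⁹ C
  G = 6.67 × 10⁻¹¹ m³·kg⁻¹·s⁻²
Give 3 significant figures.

2.11 × 10²⁴

Planck energy: E_P = √(ℏc⁵/G) = 1.96 × 10⁹ J
hartree: E_h = m_e e⁴/(4πε₀ℏ)² = 4.38 × 10⁻¹⁸ J
4.72 × 10⁻³ × 1.96 × 10⁹ / 4.38 × 10⁻¹⁸ = 2.11 × 10²⁴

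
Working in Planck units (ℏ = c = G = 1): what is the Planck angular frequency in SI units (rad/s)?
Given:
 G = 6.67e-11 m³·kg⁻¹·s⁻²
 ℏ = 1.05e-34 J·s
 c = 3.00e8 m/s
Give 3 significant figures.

From ℏ = c = G = 1 the angular frequency scale is ω_P = √(c⁵/(ℏG)).
  = √(3.47e86)
  = 1.86e43 rad/s

1.86e43 rad/s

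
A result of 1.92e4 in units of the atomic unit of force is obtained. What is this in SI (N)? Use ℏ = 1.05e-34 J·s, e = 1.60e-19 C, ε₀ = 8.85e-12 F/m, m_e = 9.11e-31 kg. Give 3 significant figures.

One atomic unit of force: F_au = E_h/a₀ = m_e²e⁶/((4πε₀)³ℏ⁴) = 8.33e-8 N.
1.92e4 × 8.33e-8 N = 1.60e-3 N

1.60e-3 N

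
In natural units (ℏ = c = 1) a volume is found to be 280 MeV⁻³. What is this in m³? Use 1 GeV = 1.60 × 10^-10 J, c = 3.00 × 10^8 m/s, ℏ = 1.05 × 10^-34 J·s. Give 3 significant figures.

2.14 × 10^-36 m³

Volume is [L]³ = [E]⁻³·(ℏc)³.
1 GeV⁻³ → (ℏc)³ × (1 GeV in J)⁻³ = 7.63 × 10^-48 m³.
Convert the energy scale: 280 MeV⁻³ = 2.80 × 10^11 GeV⁻³.
Result: 2.80 × 10^11 × 7.63 × 10^-48 = 2.14 × 10^-36 m³.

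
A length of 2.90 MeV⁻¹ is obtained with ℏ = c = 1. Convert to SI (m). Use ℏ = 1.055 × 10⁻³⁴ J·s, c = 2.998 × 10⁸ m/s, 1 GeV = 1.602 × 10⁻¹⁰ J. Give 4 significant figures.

A length is [E]⁻¹ in ℏ=c=1; restore one factor of ℏc.
1 GeV⁻¹ → ℏc × (1 GeV in J)⁻¹ = 1.974 × 10⁻¹⁶ m.
Convert the energy scale: 2.90 MeV⁻¹ = 2.90 × 10³ GeV⁻¹.
Result: 2.90 × 10³ × 1.974 × 10⁻¹⁶ = 5.726 × 10⁻¹³ m.

5.726 × 10⁻¹³ m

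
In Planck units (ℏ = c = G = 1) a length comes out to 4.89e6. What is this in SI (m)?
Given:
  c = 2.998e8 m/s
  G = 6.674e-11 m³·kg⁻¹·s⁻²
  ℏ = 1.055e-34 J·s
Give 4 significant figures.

One Planck length: ℓ_P = √(ℏG/c³) = 1.616e-35 m.
4.89e6 × 1.616e-35 m = 7.905e-29 m

7.905e-29 m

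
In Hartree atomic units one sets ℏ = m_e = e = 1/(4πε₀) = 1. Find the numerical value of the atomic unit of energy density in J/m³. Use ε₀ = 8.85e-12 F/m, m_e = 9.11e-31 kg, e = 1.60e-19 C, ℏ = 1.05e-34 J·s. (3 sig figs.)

u_au = E_h/a₀³ = m_e⁴e¹⁰/((4πε₀)⁵ℏ⁸)
E_h = 4.38e-18 J
a₀ = 5.26e-11 m
E_h/a₀³ = 3.01e13 J/m³

3.01e13 J/m³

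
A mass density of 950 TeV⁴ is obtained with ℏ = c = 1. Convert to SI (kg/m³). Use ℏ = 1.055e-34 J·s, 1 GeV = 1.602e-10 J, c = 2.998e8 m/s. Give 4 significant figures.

Mass density is [E]/(c²[L]³) = [E]⁴/(ℏ³c⁵).
1 GeV⁴ → 1/(ℏ³c⁵) × (1 GeV in J)⁴ = 2.316e20 kg/m³.
Convert the energy scale: 950 TeV⁴ = 9.50e14 GeV⁴.
Result: 9.50e14 × 2.316e20 = 2.200e35 kg/m³.

2.200e35 kg/m³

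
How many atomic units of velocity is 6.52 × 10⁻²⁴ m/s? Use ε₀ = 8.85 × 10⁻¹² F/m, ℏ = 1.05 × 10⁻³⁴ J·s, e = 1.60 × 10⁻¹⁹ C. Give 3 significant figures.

atomic unit of velocity: v_au = e²/(4πε₀ℏ) = 2.19 × 10⁶ m/s.
6.52 × 10⁻²⁴ / 2.19 × 10⁶ = 2.97 × 10⁻³⁰

2.97 × 10⁻³⁰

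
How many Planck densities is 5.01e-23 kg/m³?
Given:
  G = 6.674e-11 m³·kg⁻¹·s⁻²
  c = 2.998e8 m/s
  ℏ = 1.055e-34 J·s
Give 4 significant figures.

Planck density: ρ_P = c⁵/(ℏG²) = 5.154e96 kg/m³.
5.01e-23 / 5.154e96 = 9.721e-120

9.721e-120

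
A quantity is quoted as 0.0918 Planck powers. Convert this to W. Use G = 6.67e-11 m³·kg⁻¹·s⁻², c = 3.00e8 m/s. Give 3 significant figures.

3.34e51 W

One Planck power: P_P = c⁵/G = 3.64e52 W.
0.0918 × 3.64e52 W = 3.34e51 W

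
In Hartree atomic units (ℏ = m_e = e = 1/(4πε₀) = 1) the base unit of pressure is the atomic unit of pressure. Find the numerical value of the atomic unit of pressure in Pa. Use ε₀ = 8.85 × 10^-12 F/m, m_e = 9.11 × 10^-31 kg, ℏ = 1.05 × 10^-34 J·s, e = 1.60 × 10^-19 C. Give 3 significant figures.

P_au = E_h/a₀³ = m_e⁴e¹⁰/((4πε₀)⁵ℏ⁸)
E_h = 4.38 × 10^-18 J
a₀ = 5.26 × 10^-11 m
E_h/a₀³ = 3.01 × 10^13 Pa

3.01 × 10^13 Pa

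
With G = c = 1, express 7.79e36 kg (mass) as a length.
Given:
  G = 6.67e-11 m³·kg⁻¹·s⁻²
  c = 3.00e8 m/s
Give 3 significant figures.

5.77e9 m

In G = c = 1 units mass has dimensions of length; the conversion factor is G/c².
7.79e36 kg × (G/c²) = 5.77e9 m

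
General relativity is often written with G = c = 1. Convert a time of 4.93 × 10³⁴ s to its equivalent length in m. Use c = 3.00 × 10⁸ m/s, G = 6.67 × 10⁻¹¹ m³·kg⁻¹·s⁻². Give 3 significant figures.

1.48 × 10⁴³ m

Time → length via c.
4.93 × 10³⁴ s × (c) = 1.48 × 10⁴³ m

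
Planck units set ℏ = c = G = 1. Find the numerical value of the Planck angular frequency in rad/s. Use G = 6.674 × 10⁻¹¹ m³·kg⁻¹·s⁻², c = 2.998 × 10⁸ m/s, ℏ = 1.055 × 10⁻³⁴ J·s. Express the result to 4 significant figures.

1.855 × 10⁴³ rad/s

Dimensional analysis gives ω_P = √(c⁵/(ℏG)).
  = √(3.440 × 10⁸⁶)
  = 1.855 × 10⁴³ rad/s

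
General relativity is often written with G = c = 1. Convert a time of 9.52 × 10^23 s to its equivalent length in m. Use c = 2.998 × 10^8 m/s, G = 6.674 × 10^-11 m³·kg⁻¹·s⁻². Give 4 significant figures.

2.854 × 10^32 m

Time → length via c.
9.52 × 10^23 s × (c) = 2.854 × 10^32 m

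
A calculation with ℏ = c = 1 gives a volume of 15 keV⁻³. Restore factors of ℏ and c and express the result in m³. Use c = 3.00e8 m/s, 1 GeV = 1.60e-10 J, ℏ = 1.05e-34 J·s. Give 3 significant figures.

1.14e-28 m³

Volume is [L]³ = [E]⁻³·(ℏc)³.
1 GeV⁻³ → (ℏc)³ × (1 GeV in J)⁻³ = 7.63e-48 m³.
Convert the energy scale: 15 keV⁻³ = 1.50e19 GeV⁻³.
Result: 1.50e19 × 7.63e-48 = 1.14e-28 m³.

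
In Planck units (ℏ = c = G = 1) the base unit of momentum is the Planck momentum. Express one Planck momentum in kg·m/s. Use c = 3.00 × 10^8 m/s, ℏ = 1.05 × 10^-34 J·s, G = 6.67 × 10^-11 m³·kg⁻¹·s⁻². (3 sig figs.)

p_P = √(ℏc³/G)
  = √(42.5)
  = 6.52 kg·m/s

6.52 kg·m/s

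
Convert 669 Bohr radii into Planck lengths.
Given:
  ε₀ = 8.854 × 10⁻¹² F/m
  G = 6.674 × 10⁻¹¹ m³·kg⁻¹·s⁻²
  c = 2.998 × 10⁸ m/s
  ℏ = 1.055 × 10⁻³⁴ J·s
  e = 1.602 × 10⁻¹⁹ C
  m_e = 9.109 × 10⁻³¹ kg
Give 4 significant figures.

2.192 × 10²⁷

Bohr radius: a₀ = 4πε₀ℏ²/(m_e e²) = 5.297 × 10⁻¹¹ m
Planck length: ℓ_P = √(ℏG/c³) = 1.616 × 10⁻³⁵ m
669 × 5.297 × 10⁻¹¹ / 1.616 × 10⁻³⁵ = 2.192 × 10²⁷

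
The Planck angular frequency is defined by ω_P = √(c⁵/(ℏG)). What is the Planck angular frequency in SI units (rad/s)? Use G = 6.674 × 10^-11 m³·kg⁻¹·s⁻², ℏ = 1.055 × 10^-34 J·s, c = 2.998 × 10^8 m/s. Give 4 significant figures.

1.855 × 10^43 rad/s

ω_P = √(c⁵/(ℏG))
  = √(3.440 × 10^86)
  = 1.855 × 10^43 rad/s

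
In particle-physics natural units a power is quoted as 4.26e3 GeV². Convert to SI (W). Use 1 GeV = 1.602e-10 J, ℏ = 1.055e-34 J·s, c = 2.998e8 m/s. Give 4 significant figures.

1.036e18 W

Power is [E]/[T] = [E]²/ℏ.
1 GeV² → 1/ℏ × (1 GeV in J)² = 2.433e14 W.
Result: 4.26e3 × 2.433e14 = 1.036e18 W.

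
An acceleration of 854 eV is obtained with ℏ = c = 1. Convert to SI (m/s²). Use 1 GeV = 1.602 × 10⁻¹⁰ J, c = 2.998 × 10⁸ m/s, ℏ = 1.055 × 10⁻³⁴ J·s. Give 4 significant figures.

Acceleration is [L]/[T]² = c·[E]/ℏ.
1 GeV → c/ℏ × (1 GeV in J) = 4.552 × 10³² m/s².
Convert the energy scale: 854 eV = 8.54 × 10⁻⁷ GeV.
Result: 8.54 × 10⁻⁷ × 4.552 × 10³² = 3.888 × 10²⁶ m/s².

3.888 × 10²⁶ m/s²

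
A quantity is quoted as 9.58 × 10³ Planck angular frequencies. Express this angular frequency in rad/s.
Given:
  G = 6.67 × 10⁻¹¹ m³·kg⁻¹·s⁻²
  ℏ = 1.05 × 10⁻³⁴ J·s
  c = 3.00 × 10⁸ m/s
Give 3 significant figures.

1.78 × 10⁴⁷ rad/s

One Planck angular frequency: ω_P = √(c⁵/(ℏG)) = 1.86 × 10⁴³ rad/s.
9.58 × 10³ × 1.86 × 10⁴³ rad/s = 1.78 × 10⁴⁷ rad/s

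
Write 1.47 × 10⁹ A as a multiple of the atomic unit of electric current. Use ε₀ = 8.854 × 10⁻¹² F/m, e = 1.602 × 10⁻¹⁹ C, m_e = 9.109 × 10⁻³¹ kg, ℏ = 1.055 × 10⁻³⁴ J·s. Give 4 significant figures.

2.223 × 10¹¹

atomic unit of electric current: I_au = e E_h/ℏ = m_e e⁵/((4πε₀)²ℏ³) = 6.612 × 10⁻³ A.
1.47 × 10⁹ / 6.612 × 10⁻³ = 2.223 × 10¹¹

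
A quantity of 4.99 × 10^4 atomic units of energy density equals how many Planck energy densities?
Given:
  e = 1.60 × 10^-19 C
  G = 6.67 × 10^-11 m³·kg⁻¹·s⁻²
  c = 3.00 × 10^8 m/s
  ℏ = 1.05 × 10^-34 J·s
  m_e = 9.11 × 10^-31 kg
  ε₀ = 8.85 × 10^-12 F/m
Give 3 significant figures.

atomic unit of energy density: u_au = E_h/a₀³ = m_e⁴e¹⁰/((4πε₀)⁵ℏ⁸) = 3.01 × 10^13 J/m³
Planck energy density: u_P = c⁷/(ℏG²) = 4.68 × 10^113 J/m³
4.99 × 10^4 × 3.01 × 10^13 / 4.68 × 10^113 = 3.21 × 10^-96

3.21 × 10^-96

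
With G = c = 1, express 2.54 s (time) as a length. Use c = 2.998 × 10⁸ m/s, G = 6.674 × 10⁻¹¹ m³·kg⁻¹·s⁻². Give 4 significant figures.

7.615 × 10⁸ m

Time → length via c.
2.54 s × (c) = 7.615 × 10⁸ m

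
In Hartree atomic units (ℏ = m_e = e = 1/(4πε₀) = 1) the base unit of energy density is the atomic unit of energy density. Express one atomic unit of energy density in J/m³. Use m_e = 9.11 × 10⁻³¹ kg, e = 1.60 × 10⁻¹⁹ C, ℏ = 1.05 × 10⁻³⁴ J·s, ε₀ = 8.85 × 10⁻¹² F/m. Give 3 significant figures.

u_au = E_h/a₀³ = m_e⁴e¹⁰/((4πε₀)⁵ℏ⁸)
E_h = 4.38 × 10⁻¹⁸ J
a₀ = 5.26 × 10⁻¹¹ m
E_h/a₀³ = 3.01 × 10¹³ J/m³

3.01 × 10¹³ J/m³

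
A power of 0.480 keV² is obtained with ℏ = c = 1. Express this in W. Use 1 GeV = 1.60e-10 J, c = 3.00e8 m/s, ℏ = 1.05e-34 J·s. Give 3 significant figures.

Power is [E]/[T] = [E]²/ℏ.
1 GeV² → 1/ℏ × (1 GeV in J)² = 2.44e14 W.
Convert the energy scale: 0.480 keV² = 4.80e-13 GeV².
Result: 4.80e-13 × 2.44e14 = 117 W.

117 W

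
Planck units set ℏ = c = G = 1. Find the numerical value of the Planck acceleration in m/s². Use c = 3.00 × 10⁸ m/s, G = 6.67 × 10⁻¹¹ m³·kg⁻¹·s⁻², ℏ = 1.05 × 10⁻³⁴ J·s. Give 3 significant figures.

Dimensional analysis gives a_P = √(c⁷/(ℏG)).
  = √(3.12 × 10¹⁰³)
  = 5.59 × 10⁵¹ m/s²

5.59 × 10⁵¹ m/s²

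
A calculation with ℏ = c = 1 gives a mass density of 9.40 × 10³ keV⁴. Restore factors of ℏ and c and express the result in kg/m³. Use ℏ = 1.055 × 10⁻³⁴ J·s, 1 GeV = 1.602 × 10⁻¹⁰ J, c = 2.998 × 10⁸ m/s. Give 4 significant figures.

2.177 kg/m³

Mass density is [E]/(c²[L]³) = [E]⁴/(ℏ³c⁵).
1 GeV⁴ → 1/(ℏ³c⁵) × (1 GeV in J)⁴ = 2.316 × 10²⁰ kg/m³.
Convert the energy scale: 9.40 × 10³ keV⁴ = 9.40 × 10⁻²¹ GeV⁴.
Result: 9.40 × 10⁻²¹ × 2.316 × 10²⁰ = 2.177 kg/m³.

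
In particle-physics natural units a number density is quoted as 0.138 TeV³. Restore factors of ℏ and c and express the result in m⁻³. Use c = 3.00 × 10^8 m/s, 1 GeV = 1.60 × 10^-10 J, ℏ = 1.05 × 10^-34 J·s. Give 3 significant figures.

1.81 × 10^55 m⁻³

Number density is [L]⁻³ = [E]³/(ℏc)³.
1 GeV³ → 1/(ℏc)³ × (1 GeV in J)³ = 1.31 × 10^47 m⁻³.
Convert the energy scale: 0.138 TeV³ = 1.38 × 10^8 GeV³.
Result: 1.38 × 10^8 × 1.31 × 10^47 = 1.81 × 10^55 m⁻³.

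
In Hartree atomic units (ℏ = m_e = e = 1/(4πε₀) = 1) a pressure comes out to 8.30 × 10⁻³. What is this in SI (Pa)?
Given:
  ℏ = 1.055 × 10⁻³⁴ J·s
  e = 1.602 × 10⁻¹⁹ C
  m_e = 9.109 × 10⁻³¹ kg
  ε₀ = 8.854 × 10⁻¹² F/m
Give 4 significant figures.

One atomic unit of pressure: P_au = E_h/a₀³ = m_e⁴e¹⁰/((4πε₀)⁵ℏ⁸) = 2.929 × 10¹³ Pa.
8.30 × 10⁻³ × 2.929 × 10¹³ Pa = 2.431 × 10¹¹ Pa

2.431 × 10¹¹ Pa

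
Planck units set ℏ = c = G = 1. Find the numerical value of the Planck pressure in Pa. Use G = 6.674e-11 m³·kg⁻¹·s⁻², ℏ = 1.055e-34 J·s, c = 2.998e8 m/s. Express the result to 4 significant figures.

Dimensional analysis gives p_P = c⁷/(ℏG²).
  = 2.177e59 / 4.699e-55
  = 4.632e113 Pa

4.632e113 Pa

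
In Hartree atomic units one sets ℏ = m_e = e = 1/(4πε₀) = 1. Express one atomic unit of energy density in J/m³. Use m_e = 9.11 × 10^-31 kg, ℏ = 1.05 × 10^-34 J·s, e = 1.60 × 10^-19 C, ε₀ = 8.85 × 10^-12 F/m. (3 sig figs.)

3.01 × 10^13 J/m³

u_au = E_h/a₀³ = m_e⁴e¹⁰/((4πε₀)⁵ℏ⁸)
E_h = 4.38 × 10^-18 J
a₀ = 5.26 × 10^-11 m
E_h/a₀³ = 3.01 × 10^13 J/m³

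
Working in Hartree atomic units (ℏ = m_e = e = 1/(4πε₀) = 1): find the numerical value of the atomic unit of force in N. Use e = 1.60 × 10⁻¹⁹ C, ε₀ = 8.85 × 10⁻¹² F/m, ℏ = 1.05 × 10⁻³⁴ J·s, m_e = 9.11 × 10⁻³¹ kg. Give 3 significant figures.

8.33 × 10⁻⁸ N

Dimensional analysis gives F_au = E_h/a₀ = m_e²e⁶/((4πε₀)³ℏ⁴).
E_h = 4.38 × 10⁻¹⁸ J
a₀ = 5.26 × 10⁻¹¹ m
E_h/a₀ = 8.33 × 10⁻⁸ N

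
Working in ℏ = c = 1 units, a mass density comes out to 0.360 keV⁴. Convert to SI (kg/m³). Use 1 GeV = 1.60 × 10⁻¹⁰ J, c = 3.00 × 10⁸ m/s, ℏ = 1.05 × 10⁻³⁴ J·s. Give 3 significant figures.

8.39 × 10⁻⁵ kg/m³

Mass density is [E]/(c²[L]³) = [E]⁴/(ℏ³c⁵).
1 GeV⁴ → 1/(ℏ³c⁵) × (1 GeV in J)⁴ = 2.33 × 10²⁰ kg/m³.
Convert the energy scale: 0.360 keV⁴ = 3.60 × 10⁻²⁵ GeV⁴.
Result: 3.60 × 10⁻²⁵ × 2.33 × 10²⁰ = 8.39 × 10⁻⁵ kg/m³.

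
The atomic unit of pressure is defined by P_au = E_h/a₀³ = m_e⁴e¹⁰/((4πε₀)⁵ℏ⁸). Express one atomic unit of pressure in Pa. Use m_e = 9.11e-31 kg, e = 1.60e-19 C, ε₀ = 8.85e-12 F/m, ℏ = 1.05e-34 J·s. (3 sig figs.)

P_au = E_h/a₀³ = m_e⁴e¹⁰/((4πε₀)⁵ℏ⁸)
E_h = 4.38e-18 J
a₀ = 5.26e-11 m
E_h/a₀³ = 3.01e13 Pa

3.01e13 Pa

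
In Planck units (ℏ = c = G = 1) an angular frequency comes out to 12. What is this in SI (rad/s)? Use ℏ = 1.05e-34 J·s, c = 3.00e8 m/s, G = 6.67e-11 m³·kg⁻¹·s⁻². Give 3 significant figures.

One Planck angular frequency: ω_P = √(c⁵/(ℏG)) = 1.86e43 rad/s.
12 × 1.86e43 rad/s = 2.24e44 rad/s

2.24e44 rad/s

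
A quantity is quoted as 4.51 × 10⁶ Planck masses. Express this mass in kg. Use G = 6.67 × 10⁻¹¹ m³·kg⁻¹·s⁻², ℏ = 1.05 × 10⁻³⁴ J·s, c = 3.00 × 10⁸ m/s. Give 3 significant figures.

0.0980 kg

One Planck mass: m_P = √(ℏc/G) = 2.17 × 10⁻⁸ kg.
4.51 × 10⁶ × 2.17 × 10⁻⁸ kg = 0.0980 kg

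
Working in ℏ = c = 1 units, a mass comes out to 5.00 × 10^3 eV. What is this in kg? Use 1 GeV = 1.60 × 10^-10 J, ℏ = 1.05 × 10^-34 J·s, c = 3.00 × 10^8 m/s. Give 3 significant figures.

Mass is [E]/c²; divide by c².
1 GeV → 1/c² × (1 GeV in J) = 1.78 × 10^-27 kg.
Convert the energy scale: 5.00 × 10^3 eV = 5.00 × 10^-6 GeV.
Result: 5.00 × 10^-6 × 1.78 × 10^-27 = 8.89 × 10^-33 kg.

8.89 × 10^-33 kg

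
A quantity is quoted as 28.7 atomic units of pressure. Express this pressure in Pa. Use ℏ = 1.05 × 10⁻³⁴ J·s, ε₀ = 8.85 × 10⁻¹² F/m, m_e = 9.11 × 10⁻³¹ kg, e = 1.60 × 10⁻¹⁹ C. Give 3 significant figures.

One atomic unit of pressure: P_au = E_h/a₀³ = m_e⁴e¹⁰/((4πε₀)⁵ℏ⁸) = 3.01 × 10¹³ Pa.
28.7 × 3.01 × 10¹³ Pa = 8.65 × 10¹⁴ Pa

8.65 × 10¹⁴ Pa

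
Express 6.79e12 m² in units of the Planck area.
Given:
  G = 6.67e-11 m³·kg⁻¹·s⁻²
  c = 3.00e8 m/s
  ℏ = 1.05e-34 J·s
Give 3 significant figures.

Planck area: A_P = ℏG/c³ = 2.59e-70 m².
6.79e12 / 2.59e-70 = 2.62e82

2.62e82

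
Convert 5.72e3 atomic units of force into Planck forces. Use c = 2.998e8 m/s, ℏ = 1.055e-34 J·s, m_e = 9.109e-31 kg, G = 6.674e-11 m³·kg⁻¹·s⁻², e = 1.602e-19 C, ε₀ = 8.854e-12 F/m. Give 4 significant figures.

3.884e-48

atomic unit of force: F_au = E_h/a₀ = m_e²e⁶/((4πε₀)³ℏ⁴) = 8.220e-8 N
Planck force: F_P = c⁴/G = 1.210e44 N
5.72e3 × 8.220e-8 / 1.210e44 = 3.884e-48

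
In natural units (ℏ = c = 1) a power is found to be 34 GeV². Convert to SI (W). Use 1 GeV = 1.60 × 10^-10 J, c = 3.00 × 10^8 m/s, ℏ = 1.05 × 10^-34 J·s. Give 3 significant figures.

8.29 × 10^15 W

Power is [E]/[T] = [E]²/ℏ.
1 GeV² → 1/ℏ × (1 GeV in J)² = 2.44 × 10^14 W.
Result: 34 × 2.44 × 10^14 = 8.29 × 10^15 W.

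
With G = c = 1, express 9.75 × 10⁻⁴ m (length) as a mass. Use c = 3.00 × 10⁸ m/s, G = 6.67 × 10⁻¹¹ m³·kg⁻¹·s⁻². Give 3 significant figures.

Length → mass via c²/G.
9.75 × 10⁻⁴ m × (c²/G) = 1.32 × 10²⁴ kg

1.32 × 10²⁴ kg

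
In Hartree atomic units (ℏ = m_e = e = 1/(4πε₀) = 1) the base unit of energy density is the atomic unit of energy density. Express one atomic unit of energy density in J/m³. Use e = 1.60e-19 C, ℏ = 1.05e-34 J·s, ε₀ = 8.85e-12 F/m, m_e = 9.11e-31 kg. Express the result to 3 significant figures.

u_au = E_h/a₀³ = m_e⁴e¹⁰/((4πε₀)⁵ℏ⁸)
E_h = 4.38e-18 J
a₀ = 5.26e-11 m
E_h/a₀³ = 3.01e13 J/m³

3.01e13 J/m³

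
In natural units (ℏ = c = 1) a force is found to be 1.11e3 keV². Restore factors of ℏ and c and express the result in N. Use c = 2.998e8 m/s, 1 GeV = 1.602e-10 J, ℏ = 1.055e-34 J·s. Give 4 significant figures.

Force is [E]/[L] = [E]²/(ℏc); restore (ℏc)⁻¹.
1 GeV² → 1/(ℏc) × (1 GeV in J)² = 8.114e5 N.
Convert the energy scale: 1.11e3 keV² = 1.11e-9 GeV².
Result: 1.11e-9 × 8.114e5 = 9.007e-4 N.

9.007e-4 N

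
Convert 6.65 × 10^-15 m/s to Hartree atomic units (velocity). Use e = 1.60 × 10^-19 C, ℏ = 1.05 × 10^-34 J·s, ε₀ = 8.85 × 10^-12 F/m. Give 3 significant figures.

atomic unit of velocity: v_au = e²/(4πε₀ℏ) = 2.19 × 10^6 m/s.
6.65 × 10^-15 / 2.19 × 10^6 = 3.03 × 10^-21

3.03 × 10^-21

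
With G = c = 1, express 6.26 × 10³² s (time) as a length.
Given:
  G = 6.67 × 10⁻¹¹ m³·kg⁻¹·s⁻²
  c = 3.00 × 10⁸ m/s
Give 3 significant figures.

Time → length via c.
6.26 × 10³² s × (c) = 1.88 × 10⁴¹ m

1.88 × 10⁴¹ m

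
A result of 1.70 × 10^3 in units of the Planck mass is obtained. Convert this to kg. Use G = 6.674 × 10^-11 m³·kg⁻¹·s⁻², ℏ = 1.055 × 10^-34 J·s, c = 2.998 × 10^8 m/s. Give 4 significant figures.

One Planck mass: m_P = √(ℏc/G) = 2.177 × 10^-8 kg.
1.70 × 10^3 × 2.177 × 10^-8 kg = 3.701 × 10^-5 kg

3.701 × 10^-5 kg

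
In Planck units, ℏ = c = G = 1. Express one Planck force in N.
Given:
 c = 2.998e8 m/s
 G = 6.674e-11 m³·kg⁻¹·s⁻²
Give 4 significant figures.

1.210e44 N

The unique combination of the constants set to 1 with dimensions of force is F_P = c⁴/G.
  = 8.078e33 / 6.674e-11
  = 1.210e44 N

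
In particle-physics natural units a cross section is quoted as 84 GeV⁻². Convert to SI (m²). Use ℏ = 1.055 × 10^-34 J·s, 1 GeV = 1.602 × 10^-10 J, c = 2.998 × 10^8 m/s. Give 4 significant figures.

Area is [L]² = [E]⁻²·(ℏc)²; restore (ℏc)².
1 GeV⁻² → (ℏc)² × (1 GeV in J)⁻² = 3.898 × 10^-32 m².
Result: 84 × 3.898 × 10^-32 = 3.274 × 10^-30 m².

3.274 × 10^-30 m²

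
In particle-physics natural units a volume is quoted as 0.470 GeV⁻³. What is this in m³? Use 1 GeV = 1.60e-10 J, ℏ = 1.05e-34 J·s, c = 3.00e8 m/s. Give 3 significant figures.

Volume is [L]³ = [E]⁻³·(ℏc)³.
1 GeV⁻³ → (ℏc)³ × (1 GeV in J)⁻³ = 7.63e-48 m³.
Result: 0.470 × 7.63e-48 = 3.59e-48 m³.

3.59e-48 m³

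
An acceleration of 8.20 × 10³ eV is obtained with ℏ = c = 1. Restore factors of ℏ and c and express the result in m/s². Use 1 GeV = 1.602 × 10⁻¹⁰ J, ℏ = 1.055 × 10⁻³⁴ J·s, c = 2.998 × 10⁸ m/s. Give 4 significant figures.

3.733 × 10²⁷ m/s²

Acceleration is [L]/[T]² = c·[E]/ℏ.
1 GeV → c/ℏ × (1 GeV in J) = 4.552 × 10³² m/s².
Convert the energy scale: 8.20 × 10³ eV = 8.20 × 10⁻⁶ GeV.
Result: 8.20 × 10⁻⁶ × 4.552 × 10³² = 3.733 × 10²⁷ m/s².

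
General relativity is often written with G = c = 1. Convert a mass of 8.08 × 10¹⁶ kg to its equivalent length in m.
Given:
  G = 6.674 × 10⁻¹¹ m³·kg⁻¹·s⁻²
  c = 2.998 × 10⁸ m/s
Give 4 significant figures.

In G = c = 1 units mass has dimensions of length; the conversion factor is G/c².
8.08 × 10¹⁶ kg × (G/c²) = 6.000 × 10⁻¹¹ m

6.000 × 10⁻¹¹ m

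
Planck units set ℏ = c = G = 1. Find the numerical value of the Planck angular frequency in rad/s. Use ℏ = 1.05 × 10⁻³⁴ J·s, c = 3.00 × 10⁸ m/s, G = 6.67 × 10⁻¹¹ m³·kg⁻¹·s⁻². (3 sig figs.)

Dimensional analysis gives ω_P = √(c⁵/(ℏG)).
  = √(3.47 × 10⁸⁶)
  = 1.86 × 10⁴³ rad/s

1.86 × 10⁴³ rad/s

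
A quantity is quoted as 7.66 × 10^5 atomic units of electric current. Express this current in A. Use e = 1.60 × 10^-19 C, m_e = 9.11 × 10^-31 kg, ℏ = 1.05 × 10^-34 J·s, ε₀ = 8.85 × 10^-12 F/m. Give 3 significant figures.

One atomic unit of electric current: I_au = e E_h/ℏ = m_e e⁵/((4πε₀)²ℏ³) = 6.67 × 10^-3 A.
7.66 × 10^5 × 6.67 × 10^-3 A = 5.11 × 10^3 A

5.11 × 10^3 A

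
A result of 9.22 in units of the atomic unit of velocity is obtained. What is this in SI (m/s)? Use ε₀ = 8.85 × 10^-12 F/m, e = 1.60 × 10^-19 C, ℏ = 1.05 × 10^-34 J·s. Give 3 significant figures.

2.02 × 10^7 m/s

One atomic unit of velocity: v_au = e²/(4πε₀ℏ) = 2.19 × 10^6 m/s.
9.22 × 2.19 × 10^6 m/s = 2.02 × 10^7 m/s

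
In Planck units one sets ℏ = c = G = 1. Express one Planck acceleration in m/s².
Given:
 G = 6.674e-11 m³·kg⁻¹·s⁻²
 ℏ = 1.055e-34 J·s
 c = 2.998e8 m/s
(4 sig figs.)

a_P = √(c⁷/(ℏG))
  = √(3.092e103)
  = 5.560e51 m/s²

5.560e51 m/s²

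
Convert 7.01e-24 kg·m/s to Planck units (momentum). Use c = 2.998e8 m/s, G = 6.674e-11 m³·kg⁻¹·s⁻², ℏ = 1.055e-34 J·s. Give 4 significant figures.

Planck momentum: p_P = √(ℏc³/G) = 6.527 kg·m/s.
7.01e-24 / 6.527 = 1.074e-24

1.074e-24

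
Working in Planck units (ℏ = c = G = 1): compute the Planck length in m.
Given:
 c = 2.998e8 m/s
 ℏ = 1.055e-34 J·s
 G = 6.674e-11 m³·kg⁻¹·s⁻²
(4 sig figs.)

1.616e-35 m

The unique combination of the constants set to 1 with dimensions of length is ℓ_P = √(ℏG/c³).
  = √(2.613e-70)
  = 1.616e-35 m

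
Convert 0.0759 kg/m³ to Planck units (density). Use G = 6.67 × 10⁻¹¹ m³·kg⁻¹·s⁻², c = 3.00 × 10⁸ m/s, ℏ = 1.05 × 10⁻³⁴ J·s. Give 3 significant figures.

1.46 × 10⁻⁹⁸

Planck density: ρ_P = c⁵/(ℏG²) = 5.20 × 10⁹⁶ kg/m³.
0.0759 / 5.20 × 10⁹⁶ = 1.46 × 10⁻⁹⁸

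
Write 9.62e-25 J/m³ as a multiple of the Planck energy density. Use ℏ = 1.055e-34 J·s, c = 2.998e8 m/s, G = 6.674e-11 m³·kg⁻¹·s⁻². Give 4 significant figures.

2.077e-138

Planck energy density: u_P = c⁷/(ℏG²) = 4.632e113 J/m³.
9.62e-25 / 4.632e113 = 2.077e-138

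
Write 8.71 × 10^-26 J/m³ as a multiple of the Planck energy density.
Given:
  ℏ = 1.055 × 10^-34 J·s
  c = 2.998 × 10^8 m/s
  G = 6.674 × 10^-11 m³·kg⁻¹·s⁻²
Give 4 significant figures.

Planck energy density: u_P = c⁷/(ℏG²) = 4.632 × 10^113 J/m³.
8.71 × 10^-26 / 4.632 × 10^113 = 1.880 × 10^-139

1.880 × 10^-139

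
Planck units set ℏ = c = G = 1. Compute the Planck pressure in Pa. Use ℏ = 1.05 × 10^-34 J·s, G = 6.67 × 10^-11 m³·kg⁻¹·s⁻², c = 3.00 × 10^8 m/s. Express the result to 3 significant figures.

4.68 × 10^113 Pa

Dimensional analysis gives p_P = c⁷/(ℏG²).
  = 2.19 × 10^59 / 4.67 × 10^-55
  = 4.68 × 10^113 Pa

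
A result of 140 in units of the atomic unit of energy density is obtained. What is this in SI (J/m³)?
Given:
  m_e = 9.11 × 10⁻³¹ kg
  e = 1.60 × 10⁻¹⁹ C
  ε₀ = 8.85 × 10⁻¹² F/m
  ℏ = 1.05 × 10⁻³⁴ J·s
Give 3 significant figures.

One atomic unit of energy density: u_au = E_h/a₀³ = m_e⁴e¹⁰/((4πε₀)⁵ℏ⁸) = 3.01 × 10¹³ J/m³.
140 × 3.01 × 10¹³ J/m³ = 4.22 × 10¹⁵ J/m³

4.22 × 10¹⁵ J/m³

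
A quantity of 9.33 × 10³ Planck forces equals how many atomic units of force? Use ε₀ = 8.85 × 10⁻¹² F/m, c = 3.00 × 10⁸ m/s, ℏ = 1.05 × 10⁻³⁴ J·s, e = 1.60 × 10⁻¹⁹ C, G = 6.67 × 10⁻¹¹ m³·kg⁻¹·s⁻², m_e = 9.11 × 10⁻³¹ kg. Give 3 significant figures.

1.36 × 10⁵⁵

Planck force: F_P = c⁴/G = 1.21 × 10⁴⁴ N
atomic unit of force: F_au = E_h/a₀ = m_e²e⁶/((4πε₀)³ℏ⁴) = 8.33 × 10⁻⁸ N
9.33 × 10³ × 1.21 × 10⁴⁴ / 8.33 × 10⁻⁸ = 1.36 × 10⁵⁵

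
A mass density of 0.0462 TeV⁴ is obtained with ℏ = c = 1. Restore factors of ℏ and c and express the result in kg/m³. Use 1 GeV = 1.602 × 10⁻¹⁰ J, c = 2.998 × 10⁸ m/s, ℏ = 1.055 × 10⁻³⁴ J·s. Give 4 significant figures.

1.070 × 10³¹ kg/m³

Mass density is [E]/(c²[L]³) = [E]⁴/(ℏ³c⁵).
1 GeV⁴ → 1/(ℏ³c⁵) × (1 GeV in J)⁴ = 2.316 × 10²⁰ kg/m³.
Convert the energy scale: 0.0462 TeV⁴ = 4.62 × 10¹⁰ GeV⁴.
Result: 4.62 × 10¹⁰ × 2.316 × 10²⁰ = 1.070 × 10³¹ kg/m³.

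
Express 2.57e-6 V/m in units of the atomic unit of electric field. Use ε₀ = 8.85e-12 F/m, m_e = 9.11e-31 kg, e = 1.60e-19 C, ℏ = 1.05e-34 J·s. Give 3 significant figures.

atomic unit of electric field: E_au = E_h/(e a₀) = m_e²e⁵/((4πε₀)³ℏ⁴) = 5.20e11 V/m.
2.57e-6 / 5.20e11 = 4.94e-18

4.94e-18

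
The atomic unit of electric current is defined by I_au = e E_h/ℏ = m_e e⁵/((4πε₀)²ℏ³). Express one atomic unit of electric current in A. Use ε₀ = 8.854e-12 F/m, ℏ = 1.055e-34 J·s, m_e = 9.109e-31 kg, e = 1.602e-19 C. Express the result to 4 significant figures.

I_au = e E_h/ℏ = m_e e⁵/((4πε₀)²ℏ³)
E_h = 4.354e-18 J
e·E_h/ℏ = 6.612e-3 A

6.612e-3 A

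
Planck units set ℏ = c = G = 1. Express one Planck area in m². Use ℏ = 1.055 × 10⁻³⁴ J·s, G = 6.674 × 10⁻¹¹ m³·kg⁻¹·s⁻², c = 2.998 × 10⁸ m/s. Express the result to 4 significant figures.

From ℏ = c = G = 1 the area scale is A_P = ℏG/c³.
  = 7.041 × 10⁻⁴⁵ / 2.695 × 10²⁵
  = 2.613 × 10⁻⁷⁰ m²

2.613 × 10⁻⁷⁰ m²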